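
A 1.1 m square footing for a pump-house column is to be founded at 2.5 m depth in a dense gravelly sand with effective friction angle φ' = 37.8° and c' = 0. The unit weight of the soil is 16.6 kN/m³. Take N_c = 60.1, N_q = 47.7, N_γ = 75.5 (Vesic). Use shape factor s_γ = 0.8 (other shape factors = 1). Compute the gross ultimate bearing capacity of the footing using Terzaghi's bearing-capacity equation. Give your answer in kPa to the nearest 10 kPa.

q = γ·D_f = 16.6 × 2.5 = 41.5 kPa.
q·N_q = 41.5 × 47.7 = 1979.6 kPa
0.5·γ·B·N_γ·s_γ = 0.5 × 16.6 × 1.1 × 75.5 × 0.8 = 551.45 kPa
q_ult = 1979.6 + 551.45 = 2531 kPa.

q_ult ≈ 2530 kPa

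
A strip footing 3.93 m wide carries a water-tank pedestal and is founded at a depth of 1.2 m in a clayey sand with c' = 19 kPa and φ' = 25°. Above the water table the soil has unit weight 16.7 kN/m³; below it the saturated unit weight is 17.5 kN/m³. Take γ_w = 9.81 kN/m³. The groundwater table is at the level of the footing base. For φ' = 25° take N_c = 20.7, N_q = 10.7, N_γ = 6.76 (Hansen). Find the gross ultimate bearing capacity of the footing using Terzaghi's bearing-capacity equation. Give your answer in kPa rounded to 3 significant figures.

q_ult ≈ 710 kPa

Effective surcharge at the founding depth q = γ·D_f = 16.7 × 1.2 = 20.04 kPa.
The water table coincides with the base, so in the self-weight term γ → γ' = 7.69 kN/m³.
q_ult = c·N_c + q·N_q + 0.5·γ·B·N_γ
     = 19 × 20.7 + 20.04 × 10.7 + 0.5 × 7.69 × 3.93 × 6.76
     = 393.3 + 214.43 + 102.15 = 709.88 kPa.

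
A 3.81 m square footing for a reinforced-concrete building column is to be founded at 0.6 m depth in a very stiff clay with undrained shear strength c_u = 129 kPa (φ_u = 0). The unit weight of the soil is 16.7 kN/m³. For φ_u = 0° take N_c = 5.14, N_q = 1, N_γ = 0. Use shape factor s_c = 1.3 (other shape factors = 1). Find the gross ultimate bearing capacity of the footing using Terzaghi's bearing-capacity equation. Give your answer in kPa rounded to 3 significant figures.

Overburden at base level: q = 16.7 × 0.6 = 10.02 kPa.
Cohesion term c·N_c·s_c = 129 × 5.14 × 1.3 = 861.98 kPa; surcharge term q·N_q = 10.02 × 1 = 10.02 kPa.
q_ult = 861.98 + 10.02 = 872 kPa.

q_ult ≈ 872 kPa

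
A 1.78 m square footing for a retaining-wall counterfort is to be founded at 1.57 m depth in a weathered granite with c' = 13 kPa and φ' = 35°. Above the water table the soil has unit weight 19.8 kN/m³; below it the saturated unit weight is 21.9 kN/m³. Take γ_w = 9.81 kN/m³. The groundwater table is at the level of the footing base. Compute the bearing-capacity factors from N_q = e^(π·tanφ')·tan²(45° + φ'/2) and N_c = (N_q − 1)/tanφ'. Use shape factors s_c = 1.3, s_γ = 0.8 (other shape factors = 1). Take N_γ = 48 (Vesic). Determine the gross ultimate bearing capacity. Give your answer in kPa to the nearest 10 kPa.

q_ult ≈ 2230 kPa

tan35° = 0.7002, so N_q = e^(π×0.7002)·tan²(62.5°) = 9.023 × 3.69 = 33.3.
N_c = (33.3 − 1)/tan35° = 46.12.
q = γ·D_f = 19.8 × 1.57 = 31.086 kPa.
For the ½γBN_γ term take γ' = 21.9 − 9.81 = 12.09 kN/m³ (soil below base is submerged).
c·N_c·s_c = 13 × 46.124 × 1.3 = 779.49 kPa
q·N_q = 31.086 × 33.296 = 1035 kPa
0.5·γ·B·N_γ·s_γ = 0.5 × 12.09 × 1.78 × 48 × 0.8 = 413.19 kPa
q_ult = 779.49 + 1035 + 413.19 = 2227.7 kPa.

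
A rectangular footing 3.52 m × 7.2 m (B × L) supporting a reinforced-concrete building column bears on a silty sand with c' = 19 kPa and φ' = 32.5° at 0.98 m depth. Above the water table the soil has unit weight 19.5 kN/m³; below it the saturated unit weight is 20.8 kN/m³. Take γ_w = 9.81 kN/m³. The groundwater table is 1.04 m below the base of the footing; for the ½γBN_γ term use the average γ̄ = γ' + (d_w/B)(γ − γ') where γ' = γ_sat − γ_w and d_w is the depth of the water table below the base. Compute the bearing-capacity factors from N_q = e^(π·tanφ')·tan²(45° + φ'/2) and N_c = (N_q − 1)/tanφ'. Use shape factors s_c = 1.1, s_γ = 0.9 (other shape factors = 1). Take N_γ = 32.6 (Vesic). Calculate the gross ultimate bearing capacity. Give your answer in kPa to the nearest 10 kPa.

q_ult ≈ 1940 kPa

tan32.5° = 0.6371, so N_q = e^(π×0.6371)·tan²(61.25°) = 7.4 × 3.322 = 24.58.
N_c = (24.58 − 1)/tan32.5° = 37.02.
q = γ·D_f = 19.5 × 0.98 = 19.11 kPa.
γ' = 10.99 kN/m³; averaging over the depth B below the base, γ̄ = γ' + (d_w/B)(γ − γ') = 13.504 kN/m³.
c·N_c·s_c = 19 × 37.02 × 1.1 = 773.72 kPa
q·N_q = 19.11 × 24.585 = 469.81 kPa
0.5·γ·B·N_γ·s_γ = 0.5 × 13.504 × 3.52 × 32.6 × 0.9 = 697.34 kPa
q_ult = 773.72 + 469.81 + 697.34 = 1940.9 kPa.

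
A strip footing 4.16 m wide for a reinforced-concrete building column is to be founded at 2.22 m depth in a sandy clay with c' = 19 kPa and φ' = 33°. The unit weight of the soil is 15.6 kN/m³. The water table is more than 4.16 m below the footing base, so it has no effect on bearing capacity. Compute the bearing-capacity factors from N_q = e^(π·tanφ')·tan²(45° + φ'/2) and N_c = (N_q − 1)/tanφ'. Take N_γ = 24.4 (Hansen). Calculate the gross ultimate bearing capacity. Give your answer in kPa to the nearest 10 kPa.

q_ult ≈ 2430 kPa

tan33° = 0.6494, so N_q = e^(π×0.6494)·tan²(61.5°) = 7.692 × 3.392 = 26.09.
N_c = (26.09 − 1)/tan33° = 38.64.
q = γ·D_f = 15.6 × 2.22 = 34.632 kPa.
c·N_c = 19 × 38.638 = 734.13 kPa
q·N_q = 34.632 × 26.092 = 903.62 kPa
0.5·γ·B·N_γ = 0.5 × 15.6 × 4.16 × 24.4 = 791.73 kPa
q_ult = 734.13 + 903.62 + 791.73 = 2429.5 kPa.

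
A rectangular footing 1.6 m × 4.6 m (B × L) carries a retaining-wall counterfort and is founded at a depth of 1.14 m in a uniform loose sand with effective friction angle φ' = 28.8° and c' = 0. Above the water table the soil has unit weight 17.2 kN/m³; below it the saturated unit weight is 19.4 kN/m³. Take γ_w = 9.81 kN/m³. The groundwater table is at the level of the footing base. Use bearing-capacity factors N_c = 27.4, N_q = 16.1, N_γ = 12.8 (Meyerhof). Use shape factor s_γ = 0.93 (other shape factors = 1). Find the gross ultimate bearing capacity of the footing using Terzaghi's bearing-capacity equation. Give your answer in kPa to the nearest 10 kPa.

Overburden at base level: q = 17.2 × 1.14 = 19.608 kPa.
Below the base the soil is submerged, so the ½γBN_γ term uses γ' = 19.4 − 9.81 = 9.59 kN/m³.
Surcharge term q·N_q = 19.608 × 16.1 = 315.69 kPa; self-weight term 0.5·γ·B·N_γ·s_γ = 0.5 × 9.59 × 1.6 × 12.8 × 0.93 = 91.327 kPa.
q_ult = 315.69 + 91.327 = 407.02 kPa.

q_ult ≈ 410 kPa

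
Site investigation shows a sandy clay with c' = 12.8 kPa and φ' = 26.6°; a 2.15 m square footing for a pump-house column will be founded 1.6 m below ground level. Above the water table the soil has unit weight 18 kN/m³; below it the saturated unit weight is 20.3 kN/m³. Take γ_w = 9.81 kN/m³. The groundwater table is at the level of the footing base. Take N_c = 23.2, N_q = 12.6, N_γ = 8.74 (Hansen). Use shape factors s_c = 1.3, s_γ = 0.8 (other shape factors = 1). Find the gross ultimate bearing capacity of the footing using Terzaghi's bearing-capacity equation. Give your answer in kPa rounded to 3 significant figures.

q_ult ≈ 828 kPa

Effective surcharge at the founding depth q = γ·D_f = 18 × 1.6 = 28.8 kPa.
The water table coincides with the base, so in the self-weight term γ → γ' = 10.49 kN/m³.
q_ult = c·N_c·s_c + q·N_q + 0.5·γ·B·N_γ·s_γ
     = 12.8 × 23.2 × 1.3 + 28.8 × 12.6 + 0.5 × 10.49 × 2.15 × 8.74 × 0.8
     = 386.05 + 362.88 + 78.847 = 827.78 kPa.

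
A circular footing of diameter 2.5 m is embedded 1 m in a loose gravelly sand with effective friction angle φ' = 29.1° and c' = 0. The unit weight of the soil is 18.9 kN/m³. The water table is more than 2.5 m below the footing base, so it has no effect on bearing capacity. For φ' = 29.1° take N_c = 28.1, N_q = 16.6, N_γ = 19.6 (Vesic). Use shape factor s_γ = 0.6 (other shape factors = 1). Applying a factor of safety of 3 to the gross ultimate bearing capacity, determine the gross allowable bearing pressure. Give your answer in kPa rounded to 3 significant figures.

Effective surcharge at the founding depth q = γ·D_f = 18.9 × 1 = 18.9 kPa.
q_ult = q·N_q + 0.5·γ·B·N_γ·s_γ
     = 18.9 × 16.6 + 0.5 × 18.9 × 2.5 × 19.6 × 0.6
     = 313.74 + 277.83 = 591.57 kPa.
q_all = q_ult / FS = 591.57 / 3 = 197.19 kPa.

q_all ≈ 197 kPa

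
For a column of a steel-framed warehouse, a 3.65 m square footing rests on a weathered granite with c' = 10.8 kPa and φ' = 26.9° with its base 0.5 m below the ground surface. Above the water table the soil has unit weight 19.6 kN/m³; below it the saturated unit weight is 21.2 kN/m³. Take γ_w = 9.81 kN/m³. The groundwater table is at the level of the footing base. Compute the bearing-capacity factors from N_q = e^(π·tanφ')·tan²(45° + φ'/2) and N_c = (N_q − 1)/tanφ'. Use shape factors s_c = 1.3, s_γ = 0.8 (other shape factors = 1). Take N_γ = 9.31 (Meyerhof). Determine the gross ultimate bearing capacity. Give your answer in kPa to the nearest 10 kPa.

tan26.9° = 0.5073, so N_q = e^(π×0.5073)·tan²(58.45°) = 4.923 × 2.653 = 13.06.
N_c = (13.06 − 1)/tan26.9° = 23.77.
q = γ·D_f = 19.6 × 0.5 = 9.8 kPa.
For the ½γBN_γ term take γ' = 21.2 − 9.81 = 11.39 kN/m³ (soil below base is submerged).
c·N_c·s_c = 10.8 × 23.766 × 1.3 = 333.67 kPa
q·N_q = 9.8 × 13.057 = 127.96 kPa
0.5·γ·B·N_γ·s_γ = 0.5 × 11.39 × 3.65 × 9.31 × 0.8 = 154.82 kPa
q_ult = 333.67 + 127.96 + 154.82 = 616.45 kPa.

q_ult ≈ 620 kPa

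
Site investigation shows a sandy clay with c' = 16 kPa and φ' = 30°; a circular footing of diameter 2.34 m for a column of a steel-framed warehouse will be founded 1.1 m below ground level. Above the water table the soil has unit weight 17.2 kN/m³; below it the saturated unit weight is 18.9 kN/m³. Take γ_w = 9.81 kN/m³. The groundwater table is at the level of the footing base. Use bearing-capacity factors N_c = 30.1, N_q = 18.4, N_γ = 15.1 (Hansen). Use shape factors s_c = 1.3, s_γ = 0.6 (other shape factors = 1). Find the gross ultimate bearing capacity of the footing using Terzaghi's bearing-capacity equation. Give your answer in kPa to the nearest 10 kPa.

q_ult ≈ 1070 kPa

Overburden at base level: q = 17.2 × 1.1 = 18.92 kPa.
Below the base the soil is submerged, so the ½γBN_γ term uses γ' = 18.9 − 9.81 = 9.09 kN/m³.
Cohesion term c·N_c·s_c = 16 × 30.1 × 1.3 = 626.08 kPa; surcharge term q·N_q = 18.92 × 18.4 = 348.13 kPa; self-weight term 0.5·γ·B·N_γ·s_γ = 0.5 × 9.09 × 2.34 × 15.1 × 0.6 = 96.356 kPa.
q_ult = 626.08 + 348.13 + 96.356 = 1070.6 kPa.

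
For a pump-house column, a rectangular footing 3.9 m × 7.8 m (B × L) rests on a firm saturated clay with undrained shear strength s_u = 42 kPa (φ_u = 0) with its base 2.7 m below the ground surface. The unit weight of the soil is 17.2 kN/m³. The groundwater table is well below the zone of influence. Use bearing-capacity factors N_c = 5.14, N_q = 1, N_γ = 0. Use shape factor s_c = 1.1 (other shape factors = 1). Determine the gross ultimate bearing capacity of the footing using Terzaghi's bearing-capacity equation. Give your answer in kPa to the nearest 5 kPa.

q_ult ≈ 285 kPa

Effective surcharge at the founding depth q = γ·D_f = 17.2 × 2.7 = 46.44 kPa.
q_ult = c·N_c·s_c + q·N_q
     = 42 × 5.14 × 1.1 + 46.44 × 1
     = 237.47 + 46.44 = 283.91 kPa.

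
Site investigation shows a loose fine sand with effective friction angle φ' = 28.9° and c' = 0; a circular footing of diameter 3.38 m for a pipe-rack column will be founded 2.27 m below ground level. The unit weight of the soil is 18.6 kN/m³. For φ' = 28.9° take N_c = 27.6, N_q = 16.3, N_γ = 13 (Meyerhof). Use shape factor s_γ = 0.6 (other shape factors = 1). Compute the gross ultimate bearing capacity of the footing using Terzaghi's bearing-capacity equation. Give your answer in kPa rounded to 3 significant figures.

q_ult ≈ 933 kPa

q = γ·D_f = 18.6 × 2.27 = 42.222 kPa.
q·N_q = 42.222 × 16.3 = 688.22 kPa
0.5·γ·B·N_γ·s_γ = 0.5 × 18.6 × 3.38 × 13 × 0.6 = 245.19 kPa
q_ult = 688.22 + 245.19 = 933.4 kPa.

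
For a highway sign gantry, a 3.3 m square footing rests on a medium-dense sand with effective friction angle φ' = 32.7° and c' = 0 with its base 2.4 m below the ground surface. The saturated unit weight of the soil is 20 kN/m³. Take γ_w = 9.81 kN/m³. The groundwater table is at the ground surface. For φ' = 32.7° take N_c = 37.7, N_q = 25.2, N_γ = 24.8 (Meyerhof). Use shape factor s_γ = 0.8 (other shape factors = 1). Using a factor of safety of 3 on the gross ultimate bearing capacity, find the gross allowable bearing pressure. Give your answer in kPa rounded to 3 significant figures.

q_all ≈ 317 kPa

Water table at ground surface, so effective unit weight γ' = 20 − 9.81 = 10.19 kN/m³ is used throughout; overburden q = 10.19 × 2.4 = 24.456 kPa; the same γ' applies in the ½γBN_γ term.
Surcharge term q·N_q = 24.456 × 25.2 = 616.29 kPa; self-weight term 0.5·γ·B·N_γ·s_γ = 0.5 × 10.19 × 3.3 × 24.8 × 0.8 = 333.58 kPa.
q_ult = 616.29 + 333.58 = 949.87 kPa.
q_all = 949.87 / 3 = 316.62 kPa.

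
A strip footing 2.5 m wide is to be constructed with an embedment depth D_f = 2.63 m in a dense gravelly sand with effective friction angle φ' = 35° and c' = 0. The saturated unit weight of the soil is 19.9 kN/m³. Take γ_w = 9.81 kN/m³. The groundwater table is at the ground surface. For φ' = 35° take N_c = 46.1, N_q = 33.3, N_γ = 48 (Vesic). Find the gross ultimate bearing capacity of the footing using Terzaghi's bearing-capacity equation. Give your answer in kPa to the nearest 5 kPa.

q_ult ≈ 1490 kPa

Water table at ground surface, so effective unit weight γ' = 19.9 − 9.81 = 10.09 kN/m³ is used throughout; overburden q = 10.09 × 2.63 = 26.537 kPa; the same γ' applies in the ½γBN_γ term.
Surcharge term q·N_q = 26.537 × 33.3 = 883.67 kPa; self-weight term 0.5·γ·B·N_γ = 0.5 × 10.09 × 2.5 × 48 = 605.4 kPa.
q_ult = 883.67 + 605.4 = 1489.1 kPa.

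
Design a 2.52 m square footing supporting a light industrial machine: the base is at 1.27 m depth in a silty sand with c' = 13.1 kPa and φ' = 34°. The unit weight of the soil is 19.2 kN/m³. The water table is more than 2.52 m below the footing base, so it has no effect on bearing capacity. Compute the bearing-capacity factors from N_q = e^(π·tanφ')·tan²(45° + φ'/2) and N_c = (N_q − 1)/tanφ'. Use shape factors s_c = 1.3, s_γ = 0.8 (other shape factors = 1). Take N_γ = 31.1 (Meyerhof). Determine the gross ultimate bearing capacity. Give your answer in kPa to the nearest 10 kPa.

tan34° = 0.6745, so N_q = e^(π×0.6745)·tan²(62°) = 8.323 × 3.537 = 29.44.
N_c = (29.44 − 1)/tan34° = 42.16.
Effective surcharge at the founding depth q = γ·D_f = 19.2 × 1.27 = 24.384 kPa.
q_ult = c·N_c·s_c + q·N_q + 0.5·γ·B·N_γ·s_γ
     = 13.1 × 42.164 × 1.3 + 24.384 × 29.44 + 0.5 × 19.2 × 2.52 × 31.1 × 0.8
     = 718.05 + 717.86 + 601.9 = 2037.8 kPa.

q_ult ≈ 2040 kPa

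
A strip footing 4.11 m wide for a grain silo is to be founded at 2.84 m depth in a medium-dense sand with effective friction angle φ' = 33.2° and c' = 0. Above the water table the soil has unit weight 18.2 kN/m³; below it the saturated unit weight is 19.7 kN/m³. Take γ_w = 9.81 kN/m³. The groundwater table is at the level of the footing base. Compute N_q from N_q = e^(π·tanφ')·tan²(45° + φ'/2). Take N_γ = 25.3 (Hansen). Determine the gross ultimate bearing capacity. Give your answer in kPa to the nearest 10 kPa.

tan33.2° = 0.6544, so N_q = e^(π×0.6544)·tan²(61.6°) = 7.813 × 3.421 = 26.72.
Effective surcharge at the founding depth q = γ·D_f = 18.2 × 2.84 = 51.688 kPa.
The water table coincides with the base, so in the self-weight term γ → γ' = 9.89 kN/m³.
q_ult = q·N_q + 0.5·γ·B·N_γ
     = 51.688 × 26.725 + 0.5 × 9.89 × 4.11 × 25.3
     = 1381.3 + 514.2 = 1895.5 kPa.

q_ult ≈ 1900 kPa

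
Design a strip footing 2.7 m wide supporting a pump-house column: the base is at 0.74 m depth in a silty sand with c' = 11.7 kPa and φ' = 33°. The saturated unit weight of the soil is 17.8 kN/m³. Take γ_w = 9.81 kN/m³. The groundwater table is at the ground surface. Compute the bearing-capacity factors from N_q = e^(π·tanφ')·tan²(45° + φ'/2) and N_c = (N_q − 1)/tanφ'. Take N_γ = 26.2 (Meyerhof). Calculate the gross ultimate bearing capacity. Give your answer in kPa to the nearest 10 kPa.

tan33° = 0.6494, so N_q = e^(π×0.6494)·tan²(61.5°) = 7.692 × 3.392 = 26.09.
N_c = (26.09 − 1)/tan33° = 38.64.
γ' = 17.8 − 9.81 = 7.99 kN/m³ (submerged throughout). q = 7.99 × 0.74 = 5.9126 kPa; the same γ' applies in the ½γBN_γ term.
c·N_c = 11.7 × 38.638 = 452.07 kPa
q·N_q = 5.9126 × 26.092 = 154.27 kPa
0.5·γ·B·N_γ = 0.5 × 7.99 × 2.7 × 26.2 = 282.61 kPa
q_ult = 452.07 + 154.27 + 282.61 = 888.95 kPa.

q_ult ≈ 890 kPa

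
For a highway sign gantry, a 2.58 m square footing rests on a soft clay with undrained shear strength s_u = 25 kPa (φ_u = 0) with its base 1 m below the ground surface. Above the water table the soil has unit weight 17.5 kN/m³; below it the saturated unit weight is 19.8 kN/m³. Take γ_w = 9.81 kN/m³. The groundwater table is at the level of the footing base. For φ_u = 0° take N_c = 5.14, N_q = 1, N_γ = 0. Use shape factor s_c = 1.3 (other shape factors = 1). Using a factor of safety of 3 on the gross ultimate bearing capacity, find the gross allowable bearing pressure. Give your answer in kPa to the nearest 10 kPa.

q_all ≈ 60 kPa

Overburden at base level: q = 17.5 × 1 = 17.5 kPa.
Cohesion term c·N_c·s_c = 25 × 5.14 × 1.3 = 167.05 kPa; surcharge term q·N_q = 17.5 × 1 = 17.5 kPa.
q_ult = 167.05 + 17.5 = 184.55 kPa.
q_all = 184.55 / 3 = 61.517 kPa.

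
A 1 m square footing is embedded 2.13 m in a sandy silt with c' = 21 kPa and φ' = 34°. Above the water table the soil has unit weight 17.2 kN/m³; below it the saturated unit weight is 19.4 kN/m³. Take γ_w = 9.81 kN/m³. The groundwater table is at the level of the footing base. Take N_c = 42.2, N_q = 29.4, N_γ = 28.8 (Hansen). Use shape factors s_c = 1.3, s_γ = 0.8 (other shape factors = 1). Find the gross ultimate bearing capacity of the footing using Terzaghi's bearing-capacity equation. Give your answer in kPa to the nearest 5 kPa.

q_ult ≈ 2340 kPa

q = γ·D_f = 17.2 × 2.13 = 36.636 kPa.
For the ½γBN_γ term take γ' = 19.4 − 9.81 = 9.59 kN/m³ (soil below base is submerged).
c·N_c·s_c = 21 × 42.2 × 1.3 = 1152.1 kPa
q·N_q = 36.636 × 29.4 = 1077.1 kPa
0.5·γ·B·N_γ·s_γ = 0.5 × 9.59 × 1 × 28.8 × 0.8 = 110.48 kPa
q_ult = 1152.1 + 1077.1 + 110.48 = 2339.6 kPa.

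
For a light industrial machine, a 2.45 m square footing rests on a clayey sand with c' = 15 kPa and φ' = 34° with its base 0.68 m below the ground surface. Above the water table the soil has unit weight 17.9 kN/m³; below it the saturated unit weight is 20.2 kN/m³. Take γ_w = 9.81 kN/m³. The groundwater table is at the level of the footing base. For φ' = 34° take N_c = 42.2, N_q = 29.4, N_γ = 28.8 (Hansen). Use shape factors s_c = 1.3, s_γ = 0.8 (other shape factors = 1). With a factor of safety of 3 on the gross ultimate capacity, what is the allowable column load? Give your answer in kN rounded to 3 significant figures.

Overburden at base level: q = 17.9 × 0.68 = 12.172 kPa.
Below the base the soil is submerged, so the ½γBN_γ term uses γ' = 20.2 − 9.81 = 10.39 kN/m³.
Cohesion term c·N_c·s_c = 15 × 42.2 × 1.3 = 822.9 kPa; surcharge term q·N_q = 12.172 × 29.4 = 357.86 kPa; self-weight term 0.5·γ·B·N_γ·s_γ = 0.5 × 10.39 × 2.45 × 28.8 × 0.8 = 293.25 kPa.
q_ult = 822.9 + 357.86 + 293.25 = 1474 kPa.
Gross allowable pressure q_all = 1474 / 3 = 491.33 kPa.
Footing area = 6.0025 m², so allowable column load = 491.33 × 6.0025 = 2949.2 kN.

P_all ≈ 2950 kN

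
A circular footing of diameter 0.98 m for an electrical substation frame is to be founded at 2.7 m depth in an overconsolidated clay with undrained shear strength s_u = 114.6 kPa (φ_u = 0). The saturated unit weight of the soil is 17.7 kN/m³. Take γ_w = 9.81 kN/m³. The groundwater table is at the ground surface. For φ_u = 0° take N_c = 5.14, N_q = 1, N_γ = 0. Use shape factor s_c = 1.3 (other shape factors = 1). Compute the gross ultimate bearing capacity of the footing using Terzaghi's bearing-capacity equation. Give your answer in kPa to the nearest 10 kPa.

q_ult ≈ 790 kPa

γ' = 17.7 − 9.81 = 7.89 kN/m³ (submerged throughout). q = 7.89 × 2.7 = 21.303 kPa.
c·N_c·s_c = 114.6 × 5.14 × 1.3 = 765.76 kPa
q·N_q = 21.303 × 1 = 21.303 kPa
q_ult = 765.76 + 21.303 = 787.06 kPa.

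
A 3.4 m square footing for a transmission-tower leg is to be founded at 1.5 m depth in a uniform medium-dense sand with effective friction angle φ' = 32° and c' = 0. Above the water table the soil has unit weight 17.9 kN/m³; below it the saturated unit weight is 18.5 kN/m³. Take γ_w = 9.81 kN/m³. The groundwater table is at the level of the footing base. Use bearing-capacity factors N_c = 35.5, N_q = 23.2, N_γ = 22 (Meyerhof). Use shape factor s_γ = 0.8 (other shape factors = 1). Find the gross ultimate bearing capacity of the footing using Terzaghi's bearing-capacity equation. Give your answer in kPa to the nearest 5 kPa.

Overburden at base level: q = 17.9 × 1.5 = 26.85 kPa.
Below the base the soil is submerged, so the ½γBN_γ term uses γ' = 18.5 − 9.81 = 8.69 kN/m³.
Surcharge term q·N_q = 26.85 × 23.2 = 622.92 kPa; self-weight term 0.5·γ·B·N_γ·s_γ = 0.5 × 8.69 × 3.4 × 22 × 0.8 = 260 kPa.
q_ult = 622.92 + 260 = 882.92 kPa.

q_ult ≈ 885 kPa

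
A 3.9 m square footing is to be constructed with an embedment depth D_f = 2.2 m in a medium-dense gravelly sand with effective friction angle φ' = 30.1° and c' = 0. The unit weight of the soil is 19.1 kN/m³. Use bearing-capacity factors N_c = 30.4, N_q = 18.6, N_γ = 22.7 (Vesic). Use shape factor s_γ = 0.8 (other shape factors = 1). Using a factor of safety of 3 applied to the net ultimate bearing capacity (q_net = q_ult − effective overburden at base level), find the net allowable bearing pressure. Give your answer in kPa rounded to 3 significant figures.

q_all(net) ≈ 472 kPa

Effective surcharge at the founding depth q = γ·D_f = 19.1 × 2.2 = 42.02 kPa.
q_ult = q·N_q + 0.5·γ·B·N_γ·s_γ
     = 42.02 × 18.6 + 0.5 × 19.1 × 3.9 × 22.7 × 0.8
     = 781.57 + 676.37 = 1457.9 kPa.
Net ultimate: q_net = 1457.9 − 42.02 = 1415.9 kPa.
q_all(net) = 1415.9 / 3 = 471.97 kPa.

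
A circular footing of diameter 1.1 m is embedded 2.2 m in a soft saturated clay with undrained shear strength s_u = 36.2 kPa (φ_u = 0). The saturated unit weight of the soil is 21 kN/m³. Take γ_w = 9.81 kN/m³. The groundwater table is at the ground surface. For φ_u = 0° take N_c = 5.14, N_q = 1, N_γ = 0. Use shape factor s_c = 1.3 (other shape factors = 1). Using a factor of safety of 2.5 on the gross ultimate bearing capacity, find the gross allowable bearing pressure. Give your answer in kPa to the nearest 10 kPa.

Water table at ground surface, so effective unit weight γ' = 21 − 9.81 = 11.19 kN/m³ is used throughout; overburden q = 11.19 × 2.2 = 24.618 kPa.
Cohesion term c·N_c·s_c = 36.2 × 5.14 × 1.3 = 241.89 kPa; surcharge term q·N_q = 24.618 × 1 = 24.618 kPa.
q_ult = 241.89 + 24.618 = 266.51 kPa.
q_all = 266.51 / 2.5 = 106.6 kPa.

q_all ≈ 110 kPa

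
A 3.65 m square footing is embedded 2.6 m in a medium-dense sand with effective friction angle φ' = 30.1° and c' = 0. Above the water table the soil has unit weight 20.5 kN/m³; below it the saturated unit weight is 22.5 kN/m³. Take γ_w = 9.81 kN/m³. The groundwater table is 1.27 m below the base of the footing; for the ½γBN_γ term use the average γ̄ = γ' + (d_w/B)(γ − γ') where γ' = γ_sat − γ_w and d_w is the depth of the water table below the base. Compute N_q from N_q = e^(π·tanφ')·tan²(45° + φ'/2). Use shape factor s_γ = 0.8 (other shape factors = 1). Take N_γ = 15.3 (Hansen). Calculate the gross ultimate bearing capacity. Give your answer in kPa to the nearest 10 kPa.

tan30.1° = 0.5797, so N_q = e^(π×0.5797)·tan²(60.05°) = 6.179 × 3.012 = 18.61.
Effective surcharge at the founding depth q = γ·D_f = 20.5 × 2.6 = 53.3 kPa.
With d_w = 1.27 m < B, γ̄ = 12.69 + (1.27/3.65) × (20.5 − 12.69) = 15.407 kN/m³.
q_ult = q·N_q + 0.5·γ·B·N_γ·s_γ
     = 53.3 × 18.611 + 0.5 × 15.407 × 3.65 × 15.3 × 0.8
     = 991.98 + 344.17 = 1336.1 kPa.

q_ult ≈ 1340 kPa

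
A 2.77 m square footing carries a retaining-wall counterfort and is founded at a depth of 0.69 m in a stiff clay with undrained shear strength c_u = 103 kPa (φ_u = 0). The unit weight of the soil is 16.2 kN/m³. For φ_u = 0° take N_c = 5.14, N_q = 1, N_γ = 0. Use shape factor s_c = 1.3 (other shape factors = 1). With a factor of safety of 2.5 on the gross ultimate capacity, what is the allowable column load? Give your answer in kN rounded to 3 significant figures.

P_all ≈ 2150 kN

Overburden at base level: q = 16.2 × 0.69 = 11.178 kPa.
Cohesion term c·N_c·s_c = 103 × 5.14 × 1.3 = 688.25 kPa; surcharge term q·N_q = 11.178 × 1 = 11.178 kPa.
q_ult = 688.25 + 11.178 = 699.42 kPa.
Gross allowable pressure q_all = 699.42 / 2.5 = 279.77 kPa.
Footing area = 7.6729 m², so allowable column load = 279.77 × 7.6729 = 2146.6 kN.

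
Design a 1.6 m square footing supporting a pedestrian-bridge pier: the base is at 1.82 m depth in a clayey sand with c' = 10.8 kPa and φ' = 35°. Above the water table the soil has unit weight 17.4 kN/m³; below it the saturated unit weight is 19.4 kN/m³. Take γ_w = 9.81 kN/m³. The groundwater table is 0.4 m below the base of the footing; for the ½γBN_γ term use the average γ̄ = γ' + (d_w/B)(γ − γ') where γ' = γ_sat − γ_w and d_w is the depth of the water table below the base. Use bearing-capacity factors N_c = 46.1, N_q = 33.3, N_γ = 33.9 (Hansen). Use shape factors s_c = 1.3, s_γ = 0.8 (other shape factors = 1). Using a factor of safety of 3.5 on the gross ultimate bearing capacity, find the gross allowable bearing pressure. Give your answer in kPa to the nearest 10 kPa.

q_all ≈ 560 kPa

q = γ·D_f = 17.4 × 1.82 = 31.668 kPa.
γ' = 9.59 kN/m³; averaging over the depth B below the base, γ̄ = γ' + (d_w/B)(γ − γ') = 11.542 kN/m³.
c·N_c·s_c = 10.8 × 46.1 × 1.3 = 647.24 kPa
q·N_q = 31.668 × 33.3 = 1054.5 kPa
0.5·γ·B·N_γ·s_γ = 0.5 × 11.542 × 1.6 × 33.9 × 0.8 = 250.43 kPa
q_ult = 647.24 + 1054.5 + 250.43 = 1952.2 kPa.
q_all = 1952.2 / 3.5 = 557.78 kPa.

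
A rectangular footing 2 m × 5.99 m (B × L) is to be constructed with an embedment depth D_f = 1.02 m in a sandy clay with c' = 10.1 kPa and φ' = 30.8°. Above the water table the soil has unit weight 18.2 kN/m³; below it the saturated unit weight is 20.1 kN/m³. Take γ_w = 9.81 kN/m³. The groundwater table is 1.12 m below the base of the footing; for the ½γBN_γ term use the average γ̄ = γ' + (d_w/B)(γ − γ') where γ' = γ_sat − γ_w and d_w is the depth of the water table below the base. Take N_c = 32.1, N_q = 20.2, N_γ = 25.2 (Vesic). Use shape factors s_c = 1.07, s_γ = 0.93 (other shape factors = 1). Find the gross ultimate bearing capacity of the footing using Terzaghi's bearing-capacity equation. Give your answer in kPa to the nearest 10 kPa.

q_ult ≈ 1070 kPa

Overburden at base level: q = 18.2 × 1.02 = 18.564 kPa.
The water table is 1.12 m below the base (< B = 2 m), so the ½γBN_γ term uses γ̄ = γ' + (d_w/B)(γ − γ') = 10.29 + (1.12/2)(18.2 − 10.29) = 14.72 kN/m³.
Cohesion term c·N_c·s_c = 10.1 × 32.1 × 1.07 = 346.9 kPa; surcharge term q·N_q = 18.564 × 20.2 = 374.99 kPa; self-weight term 0.5·γ·B·N_γ·s_γ = 0.5 × 14.72 × 2 × 25.2 × 0.93 = 344.97 kPa.
q_ult = 346.9 + 374.99 + 344.97 = 1066.9 kPa.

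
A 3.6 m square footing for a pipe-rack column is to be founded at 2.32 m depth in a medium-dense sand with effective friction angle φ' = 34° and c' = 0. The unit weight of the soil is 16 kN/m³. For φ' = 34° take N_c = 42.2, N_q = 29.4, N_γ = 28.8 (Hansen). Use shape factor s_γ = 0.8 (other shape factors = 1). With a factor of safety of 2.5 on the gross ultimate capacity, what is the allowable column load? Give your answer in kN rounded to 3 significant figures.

Overburden at base level: q = 16 × 2.32 = 37.12 kPa.
Surcharge term q·N_q = 37.12 × 29.4 = 1091.3 kPa; self-weight term 0.5·γ·B·N_γ·s_γ = 0.5 × 16 × 3.6 × 28.8 × 0.8 = 663.55 kPa.
q_ult = 1091.3 + 663.55 = 1754.9 kPa.
Gross allowable pressure q_all = 1754.9 / 2.5 = 701.95 kPa.
Footing area = 12.96 m², so allowable column load = 701.95 × 12.96 = 9097.3 kN.

P_all ≈ 9100 kN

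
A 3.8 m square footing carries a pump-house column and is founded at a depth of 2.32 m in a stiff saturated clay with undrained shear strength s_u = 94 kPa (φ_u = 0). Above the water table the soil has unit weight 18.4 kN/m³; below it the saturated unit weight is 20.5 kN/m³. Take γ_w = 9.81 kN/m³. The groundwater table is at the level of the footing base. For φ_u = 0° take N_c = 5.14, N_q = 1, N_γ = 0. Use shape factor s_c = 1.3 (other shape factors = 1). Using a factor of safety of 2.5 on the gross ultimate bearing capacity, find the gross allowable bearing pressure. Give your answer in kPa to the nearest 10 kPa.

q_all ≈ 270 kPa

q = γ·D_f = 18.4 × 2.32 = 42.688 kPa.
c·N_c·s_c = 94 × 5.14 × 1.3 = 628.11 kPa
q·N_q = 42.688 × 1 = 42.688 kPa
q_ult = 628.11 + 42.688 = 670.8 kPa.
q_all = 670.8 / 2.5 = 268.32 kPa.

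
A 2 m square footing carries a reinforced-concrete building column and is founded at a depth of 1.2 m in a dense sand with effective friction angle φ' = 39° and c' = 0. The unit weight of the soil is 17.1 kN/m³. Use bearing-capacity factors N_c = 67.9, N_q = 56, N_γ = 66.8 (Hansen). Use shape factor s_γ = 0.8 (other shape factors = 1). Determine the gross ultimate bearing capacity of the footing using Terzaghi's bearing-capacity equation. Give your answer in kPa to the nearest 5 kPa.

Effective surcharge at the founding depth q = γ·D_f = 17.1 × 1.2 = 20.52 kPa.
q_ult = q·N_q + 0.5·γ·B·N_γ·s_γ
     = 20.52 × 56 + 0.5 × 17.1 × 2 × 66.8 × 0.8
     = 1149.1 + 913.82 = 2062.9 kPa.

q_ult ≈ 2065 kPa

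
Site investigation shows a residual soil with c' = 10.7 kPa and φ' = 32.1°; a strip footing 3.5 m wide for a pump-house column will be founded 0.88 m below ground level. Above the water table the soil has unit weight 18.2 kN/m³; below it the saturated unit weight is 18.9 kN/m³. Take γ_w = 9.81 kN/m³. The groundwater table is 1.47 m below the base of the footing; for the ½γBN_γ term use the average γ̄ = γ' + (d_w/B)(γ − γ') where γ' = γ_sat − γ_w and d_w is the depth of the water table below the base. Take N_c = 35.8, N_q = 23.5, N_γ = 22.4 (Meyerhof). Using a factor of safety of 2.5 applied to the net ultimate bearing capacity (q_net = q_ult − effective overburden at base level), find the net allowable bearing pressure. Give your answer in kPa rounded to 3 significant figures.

q = γ·D_f = 18.2 × 0.88 = 16.016 kPa.
γ' = 9.09 kN/m³; averaging over the depth B below the base, γ̄ = γ' + (d_w/B)(γ − γ') = 12.916 kN/m³.
c·N_c = 10.7 × 35.8 = 383.06 kPa
q·N_q = 16.016 × 23.5 = 376.38 kPa
0.5·γ·B·N_γ = 0.5 × 12.916 × 3.5 × 22.4 = 506.32 kPa
q_ult = 383.06 + 376.38 + 506.32 = 1265.8 kPa.
Net ultimate: q_net = 1265.8 − 16.016 = 1249.7 kPa.
q_all(net) = 1249.7 / 2.5 = 499.89 kPa.

q_all(net) ≈ 500 kPa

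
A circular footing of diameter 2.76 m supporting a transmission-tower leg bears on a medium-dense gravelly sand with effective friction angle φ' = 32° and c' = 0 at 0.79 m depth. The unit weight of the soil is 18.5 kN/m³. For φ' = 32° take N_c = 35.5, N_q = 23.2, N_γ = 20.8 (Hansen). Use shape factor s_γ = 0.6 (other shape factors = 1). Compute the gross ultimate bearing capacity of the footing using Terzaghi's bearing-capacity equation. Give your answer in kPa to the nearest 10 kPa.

q = γ·D_f = 18.5 × 0.79 = 14.615 kPa.
q·N_q = 14.615 × 23.2 = 339.07 kPa
0.5·γ·B·N_γ·s_γ = 0.5 × 18.5 × 2.76 × 20.8 × 0.6 = 318.61 kPa
q_ult = 339.07 + 318.61 = 657.68 kPa.

q_ult ≈ 660 kPa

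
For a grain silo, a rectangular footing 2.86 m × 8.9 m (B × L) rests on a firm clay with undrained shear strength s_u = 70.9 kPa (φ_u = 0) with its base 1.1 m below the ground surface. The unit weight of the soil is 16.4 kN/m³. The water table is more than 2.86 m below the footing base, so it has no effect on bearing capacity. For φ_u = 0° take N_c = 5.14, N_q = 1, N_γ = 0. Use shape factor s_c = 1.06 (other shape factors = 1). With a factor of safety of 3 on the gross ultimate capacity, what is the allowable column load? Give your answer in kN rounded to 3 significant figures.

Effective surcharge at the founding depth q = γ·D_f = 16.4 × 1.1 = 18.04 kPa.
q_ult = c·N_c·s_c + q·N_q
     = 70.9 × 5.14 × 1.06 + 18.04 × 1
     = 386.29 + 18.04 = 404.33 kPa.
Gross allowable pressure q_all = 404.33 / 3 = 134.78 kPa.
Footing area = 25.454 m², so allowable column load = 134.78 × 25.454 = 3430.6 kN.

P_all ≈ 3430 kN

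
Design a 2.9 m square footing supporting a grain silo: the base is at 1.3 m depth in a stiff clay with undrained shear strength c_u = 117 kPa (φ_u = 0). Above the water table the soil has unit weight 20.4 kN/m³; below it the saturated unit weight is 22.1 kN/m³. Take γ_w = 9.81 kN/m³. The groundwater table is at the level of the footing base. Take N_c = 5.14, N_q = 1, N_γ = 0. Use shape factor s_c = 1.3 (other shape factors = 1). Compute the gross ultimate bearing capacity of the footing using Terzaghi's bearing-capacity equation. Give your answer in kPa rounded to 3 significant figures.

q = γ·D_f = 20.4 × 1.3 = 26.52 kPa.
c·N_c·s_c = 117 × 5.14 × 1.3 = 781.79 kPa
q·N_q = 26.52 × 1 = 26.52 kPa
q_ult = 781.79 + 26.52 = 808.31 kPa.

q_ult ≈ 808 kPa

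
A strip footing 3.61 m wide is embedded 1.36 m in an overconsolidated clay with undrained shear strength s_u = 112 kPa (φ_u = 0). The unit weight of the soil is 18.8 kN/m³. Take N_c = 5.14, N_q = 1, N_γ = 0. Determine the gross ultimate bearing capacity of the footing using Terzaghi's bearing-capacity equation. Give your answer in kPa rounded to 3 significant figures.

q_ult ≈ 601 kPa

Effective surcharge at the founding depth q = γ·D_f = 18.8 × 1.36 = 25.568 kPa.
q_ult = c·N_c + q·N_q
     = 112 × 5.14 + 25.568 × 1
     = 575.68 + 25.568 = 601.25 kPa.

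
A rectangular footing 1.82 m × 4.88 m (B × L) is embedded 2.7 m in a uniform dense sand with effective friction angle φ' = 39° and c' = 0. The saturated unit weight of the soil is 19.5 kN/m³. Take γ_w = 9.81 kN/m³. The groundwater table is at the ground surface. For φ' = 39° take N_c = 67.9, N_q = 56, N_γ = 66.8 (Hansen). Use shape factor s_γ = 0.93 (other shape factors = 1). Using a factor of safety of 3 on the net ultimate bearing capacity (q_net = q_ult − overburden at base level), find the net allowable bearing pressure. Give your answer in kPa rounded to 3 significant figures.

q_all(net) ≈ 662 kPa

γ' = 19.5 − 9.81 = 9.69 kN/m³ (submerged throughout). q = 9.69 × 2.7 = 26.163 kPa; the same γ' applies in the ½γBN_γ term.
q·N_q = 26.163 × 56 = 1465.1 kPa
0.5·γ·B·N_γ·s_γ = 0.5 × 9.69 × 1.82 × 66.8 × 0.93 = 547.8 kPa
q_ult = 1465.1 + 547.8 = 2012.9 kPa.
q_net = 2012.9 − 26.163 = 1986.8 kPa.
q_all(net) = 1986.8 / 3 = 662.26 kPa.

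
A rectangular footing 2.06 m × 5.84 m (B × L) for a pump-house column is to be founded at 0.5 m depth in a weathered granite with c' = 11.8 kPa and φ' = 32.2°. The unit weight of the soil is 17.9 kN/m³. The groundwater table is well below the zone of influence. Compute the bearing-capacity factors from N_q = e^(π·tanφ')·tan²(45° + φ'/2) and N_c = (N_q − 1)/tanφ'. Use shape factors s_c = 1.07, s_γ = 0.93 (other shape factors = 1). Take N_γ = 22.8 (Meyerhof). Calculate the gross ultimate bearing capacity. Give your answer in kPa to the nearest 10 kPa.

q_ult ≈ 1060 kPa

tan32.2° = 0.6297, so N_q = e^(π×0.6297)·tan²(61.1°) = 7.231 × 3.282 = 23.73.
N_c = (23.73 − 1)/tan32.2° = 36.09.
Effective surcharge at the founding depth q = γ·D_f = 17.9 × 0.5 = 8.95 kPa.
q_ult = c·N_c·s_c + q·N_q + 0.5·γ·B·N_γ·s_γ
     = 11.8 × 36.092 × 1.07 + 8.95 × 23.728 + 0.5 × 17.9 × 2.06 × 22.8 × 0.93
     = 455.7 + 212.37 + 390.94 = 1059 kPa.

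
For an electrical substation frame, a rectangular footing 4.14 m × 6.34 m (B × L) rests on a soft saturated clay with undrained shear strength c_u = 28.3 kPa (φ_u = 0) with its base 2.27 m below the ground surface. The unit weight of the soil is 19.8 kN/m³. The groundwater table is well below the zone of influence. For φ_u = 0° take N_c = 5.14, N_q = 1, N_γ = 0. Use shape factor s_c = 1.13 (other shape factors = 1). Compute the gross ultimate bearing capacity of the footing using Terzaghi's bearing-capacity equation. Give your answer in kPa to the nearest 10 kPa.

q = γ·D_f = 19.8 × 2.27 = 44.946 kPa.
c·N_c·s_c = 28.3 × 5.14 × 1.13 = 164.37 kPa
q·N_q = 44.946 × 1 = 44.946 kPa
q_ult = 164.37 + 44.946 = 209.32 kPa.

q_ult ≈ 210 kPa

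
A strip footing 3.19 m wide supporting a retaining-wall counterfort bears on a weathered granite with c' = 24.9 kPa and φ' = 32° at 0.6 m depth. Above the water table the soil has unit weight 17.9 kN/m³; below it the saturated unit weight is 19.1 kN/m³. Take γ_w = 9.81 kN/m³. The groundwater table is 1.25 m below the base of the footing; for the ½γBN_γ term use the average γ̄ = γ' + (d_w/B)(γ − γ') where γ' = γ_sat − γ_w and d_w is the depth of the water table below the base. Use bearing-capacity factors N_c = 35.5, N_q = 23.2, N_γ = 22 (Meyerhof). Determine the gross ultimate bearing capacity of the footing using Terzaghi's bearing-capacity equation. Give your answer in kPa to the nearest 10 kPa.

q_ult ≈ 1580 kPa

q = γ·D_f = 17.9 × 0.6 = 10.74 kPa.
γ' = 9.29 kN/m³; averaging over the depth B below the base, γ̄ = γ' + (d_w/B)(γ − γ') = 12.664 kN/m³.
c·N_c = 24.9 × 35.5 = 883.95 kPa
q·N_q = 10.74 × 23.2 = 249.17 kPa
0.5·γ·B·N_γ = 0.5 × 12.664 × 3.19 × 22 = 444.37 kPa
q_ult = 883.95 + 249.17 + 444.37 = 1577.5 kPa.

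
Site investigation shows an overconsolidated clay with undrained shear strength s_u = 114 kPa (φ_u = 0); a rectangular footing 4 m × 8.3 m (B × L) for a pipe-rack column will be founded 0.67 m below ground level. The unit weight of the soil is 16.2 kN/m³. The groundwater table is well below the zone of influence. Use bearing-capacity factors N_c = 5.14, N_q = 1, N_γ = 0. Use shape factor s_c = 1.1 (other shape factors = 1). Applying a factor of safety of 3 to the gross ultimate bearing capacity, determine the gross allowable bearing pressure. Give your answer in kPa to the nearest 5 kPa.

q_all ≈ 220 kPa

q = γ·D_f = 16.2 × 0.67 = 10.854 kPa.
c·N_c·s_c = 114 × 5.14 × 1.1 = 644.56 kPa
q·N_q = 10.854 × 1 = 10.854 kPa
q_ult = 644.56 + 10.854 = 655.41 kPa.
q_all = q_ult / FS = 655.41 / 3 = 218.47 kPa.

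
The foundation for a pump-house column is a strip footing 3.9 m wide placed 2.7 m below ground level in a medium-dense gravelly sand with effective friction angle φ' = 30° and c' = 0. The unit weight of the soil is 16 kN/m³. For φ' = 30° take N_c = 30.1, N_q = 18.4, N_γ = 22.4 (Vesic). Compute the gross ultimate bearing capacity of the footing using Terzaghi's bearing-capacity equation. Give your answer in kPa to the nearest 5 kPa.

Overburden at base level: q = 16 × 2.7 = 43.2 kPa.
Surcharge term q·N_q = 43.2 × 18.4 = 794.88 kPa; self-weight term 0.5·γ·B·N_γ = 0.5 × 16 × 3.9 × 22.4 = 698.88 kPa.
q_ult = 794.88 + 698.88 = 1493.8 kPa.

q_ult ≈ 1495 kPa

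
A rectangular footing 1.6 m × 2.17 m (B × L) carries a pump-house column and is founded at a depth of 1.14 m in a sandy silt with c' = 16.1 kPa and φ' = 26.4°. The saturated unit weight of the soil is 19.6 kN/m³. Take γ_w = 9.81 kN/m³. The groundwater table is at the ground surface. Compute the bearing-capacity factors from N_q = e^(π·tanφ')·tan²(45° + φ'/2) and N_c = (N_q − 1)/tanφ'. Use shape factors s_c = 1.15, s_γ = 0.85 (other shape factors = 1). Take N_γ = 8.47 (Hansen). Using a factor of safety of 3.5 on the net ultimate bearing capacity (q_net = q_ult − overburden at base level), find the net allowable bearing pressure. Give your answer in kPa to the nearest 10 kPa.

q_all(net) ≈ 170 kPa

N_q = e^(π·tan26.4°)·tan²(58.2°) = 12.37; N_c = (N_q − 1)/tanφ' = 22.91.
Water table at ground surface, so effective unit weight γ' = 19.6 − 9.81 = 9.79 kN/m³ is used throughout; overburden q = 9.79 × 1.14 = 11.161 kPa; the same γ' applies in the ½γBN_γ term.
Cohesion term c·N_c·s_c = 16.1 × 22.91 × 1.15 = 424.18 kPa; surcharge term q·N_q = 11.161 × 12.373 = 138.09 kPa; self-weight term 0.5·γ·B·N_γ·s_γ = 0.5 × 9.79 × 1.6 × 8.47 × 0.85 = 56.386 kPa.
q_ult = 424.18 + 138.09 + 56.386 = 618.65 kPa.
q_net = 618.65 − 11.161 = 607.49 kPa.
q_all(net) = 607.49 / 3.5 = 173.57 kPa.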